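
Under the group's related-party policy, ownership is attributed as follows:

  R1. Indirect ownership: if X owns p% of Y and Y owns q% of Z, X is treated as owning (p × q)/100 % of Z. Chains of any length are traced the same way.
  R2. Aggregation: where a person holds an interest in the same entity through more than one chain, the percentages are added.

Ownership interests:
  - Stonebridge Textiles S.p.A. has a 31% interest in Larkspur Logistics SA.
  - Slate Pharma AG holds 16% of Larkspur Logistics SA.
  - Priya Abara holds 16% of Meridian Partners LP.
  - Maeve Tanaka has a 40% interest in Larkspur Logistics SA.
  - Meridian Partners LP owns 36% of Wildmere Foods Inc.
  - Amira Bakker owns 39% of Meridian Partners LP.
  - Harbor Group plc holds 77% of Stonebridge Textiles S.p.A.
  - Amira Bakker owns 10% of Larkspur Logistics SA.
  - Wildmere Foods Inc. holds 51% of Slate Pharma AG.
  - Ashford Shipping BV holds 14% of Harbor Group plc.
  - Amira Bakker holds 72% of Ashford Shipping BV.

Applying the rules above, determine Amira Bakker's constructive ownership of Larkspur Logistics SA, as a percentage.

13.55176%

Chain via Ashford Shipping BV → Harbor Group plc → Stonebridge Textiles S.p.A. (R1): 72% × 14% × 77% × 31% = 2.406096% of Larkspur Logistics SA.
Chain via Meridian Partners LP → Wildmere Foods Inc. → Slate Pharma AG (R1): 39% × 36% × 51% × 16% = 1.145664% of Larkspur Logistics SA.
Direct interest in Larkspur Logistics SA: 10%.
Aggregating (R2): 2.406096% + 1.145664% + 10% = 13.55176%.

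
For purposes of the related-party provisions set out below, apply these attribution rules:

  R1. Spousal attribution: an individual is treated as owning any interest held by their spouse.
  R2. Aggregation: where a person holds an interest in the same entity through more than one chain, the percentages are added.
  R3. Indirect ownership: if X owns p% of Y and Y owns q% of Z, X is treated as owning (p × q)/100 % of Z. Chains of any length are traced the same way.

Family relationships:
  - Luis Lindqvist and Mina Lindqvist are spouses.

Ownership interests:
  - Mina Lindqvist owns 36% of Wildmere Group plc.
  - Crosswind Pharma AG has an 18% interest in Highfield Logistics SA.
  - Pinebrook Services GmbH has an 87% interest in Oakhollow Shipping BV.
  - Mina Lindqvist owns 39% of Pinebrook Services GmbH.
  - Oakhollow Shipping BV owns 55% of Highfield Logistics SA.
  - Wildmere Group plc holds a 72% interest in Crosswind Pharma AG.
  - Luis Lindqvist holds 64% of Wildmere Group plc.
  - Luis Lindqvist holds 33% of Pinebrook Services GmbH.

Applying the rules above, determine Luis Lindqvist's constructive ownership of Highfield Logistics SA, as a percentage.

47.412%

By spousal attribution (R1), Luis Lindqvist is treated as also owning Mina Lindqvist's interest in Pinebrook Services GmbH, giving 33% + 39% = 72%.
By spousal attribution (R1), Luis Lindqvist is treated as also owning Mina Lindqvist's interest in Wildmere Group plc, giving 64% + 36% = 100%.
Chain via Pinebrook Services GmbH → Oakhollow Shipping BV (R3): 72% × 87% × 55% = 34.452% of Highfield Logistics SA.
Chain via Wildmere Group plc → Crosswind Pharma AG (R3): 100% × 72% × 18% = 12.96% of Highfield Logistics SA.
Aggregating (R2): 34.452% + 12.96% = 47.412%.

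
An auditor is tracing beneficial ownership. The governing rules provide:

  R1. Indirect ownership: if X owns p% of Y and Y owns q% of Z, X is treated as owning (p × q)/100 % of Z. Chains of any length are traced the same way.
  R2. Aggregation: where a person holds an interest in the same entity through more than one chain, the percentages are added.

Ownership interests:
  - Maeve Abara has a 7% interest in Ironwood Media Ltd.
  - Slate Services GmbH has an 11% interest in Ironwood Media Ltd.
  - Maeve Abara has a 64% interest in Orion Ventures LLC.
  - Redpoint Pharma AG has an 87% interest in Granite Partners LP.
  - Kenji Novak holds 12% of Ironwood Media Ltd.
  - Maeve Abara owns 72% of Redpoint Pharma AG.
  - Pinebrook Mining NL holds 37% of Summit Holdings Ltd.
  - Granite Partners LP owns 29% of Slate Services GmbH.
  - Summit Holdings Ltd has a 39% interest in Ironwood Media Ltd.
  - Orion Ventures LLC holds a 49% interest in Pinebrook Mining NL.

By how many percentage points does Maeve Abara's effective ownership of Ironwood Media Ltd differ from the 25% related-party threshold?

11.476536

Chain via Orion Ventures LLC → Pinebrook Mining NL → Summit Holdings Ltd (R1): 64% × 49% × 37% × 39% = 4.525248% of Ironwood Media Ltd.
Chain via Redpoint Pharma AG → Granite Partners LP → Slate Services GmbH (R1): 72% × 87% × 29% × 11% = 1.998216% of Ironwood Media Ltd.
Direct interest in Ironwood Media Ltd: 7%.
Aggregating (R2): 4.525248% + 1.998216% + 7% = 13.523464%.
13.523464% falls short of the 25% threshold by 11.476536 percentage points.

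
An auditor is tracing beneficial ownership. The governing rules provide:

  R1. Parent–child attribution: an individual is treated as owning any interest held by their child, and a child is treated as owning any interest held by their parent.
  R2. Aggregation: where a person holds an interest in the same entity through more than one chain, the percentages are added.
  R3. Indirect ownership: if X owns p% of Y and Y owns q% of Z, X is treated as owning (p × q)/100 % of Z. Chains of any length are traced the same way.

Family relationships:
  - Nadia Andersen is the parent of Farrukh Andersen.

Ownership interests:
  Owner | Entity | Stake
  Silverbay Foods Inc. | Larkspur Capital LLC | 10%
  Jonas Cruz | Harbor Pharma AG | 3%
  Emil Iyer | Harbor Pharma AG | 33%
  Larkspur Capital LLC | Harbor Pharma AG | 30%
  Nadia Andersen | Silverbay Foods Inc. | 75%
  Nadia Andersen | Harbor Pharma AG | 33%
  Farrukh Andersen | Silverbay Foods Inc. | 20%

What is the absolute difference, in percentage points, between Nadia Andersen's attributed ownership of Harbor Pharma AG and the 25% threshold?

10.85

By parent–child attribution (R1), Nadia Andersen is treated as also owning Farrukh Andersen's interest in Silverbay Foods Inc, giving 75% + 20% = 95%.
Chain via Silverbay Foods Inc. → Larkspur Capital LLC (R3): 95% × 10% × 30% = 2.85% of Harbor Pharma AG.
Direct interest in Harbor Pharma AG: 33%.
Aggregating (R2): 2.85% + 33% = 35.85%.
35.85% exceeds the 25% threshold by 10.85 percentage points.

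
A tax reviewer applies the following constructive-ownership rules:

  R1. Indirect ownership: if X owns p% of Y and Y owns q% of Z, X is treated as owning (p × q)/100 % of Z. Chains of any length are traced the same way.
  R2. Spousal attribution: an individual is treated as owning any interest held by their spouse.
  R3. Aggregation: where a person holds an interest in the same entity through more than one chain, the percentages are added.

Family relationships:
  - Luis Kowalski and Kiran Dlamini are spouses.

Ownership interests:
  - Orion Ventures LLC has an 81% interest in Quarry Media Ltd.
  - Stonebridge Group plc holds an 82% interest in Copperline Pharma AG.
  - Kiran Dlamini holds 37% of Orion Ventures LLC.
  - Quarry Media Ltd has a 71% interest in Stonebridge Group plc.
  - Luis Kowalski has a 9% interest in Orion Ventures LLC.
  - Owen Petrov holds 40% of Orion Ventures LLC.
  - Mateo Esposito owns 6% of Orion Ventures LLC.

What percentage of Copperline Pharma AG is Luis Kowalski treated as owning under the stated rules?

By spousal attribution (R2), Luis Kowalski is treated as also owning Kiran Dlamini's interest in Orion Ventures LLC, giving 9% + 37% = 46%.
Chain via Orion Ventures LLC → Quarry Media Ltd → Stonebridge Group plc (R1): 46% × 81% × 71% × 82% = 21.692772% of Copperline Pharma AG.

21.692772%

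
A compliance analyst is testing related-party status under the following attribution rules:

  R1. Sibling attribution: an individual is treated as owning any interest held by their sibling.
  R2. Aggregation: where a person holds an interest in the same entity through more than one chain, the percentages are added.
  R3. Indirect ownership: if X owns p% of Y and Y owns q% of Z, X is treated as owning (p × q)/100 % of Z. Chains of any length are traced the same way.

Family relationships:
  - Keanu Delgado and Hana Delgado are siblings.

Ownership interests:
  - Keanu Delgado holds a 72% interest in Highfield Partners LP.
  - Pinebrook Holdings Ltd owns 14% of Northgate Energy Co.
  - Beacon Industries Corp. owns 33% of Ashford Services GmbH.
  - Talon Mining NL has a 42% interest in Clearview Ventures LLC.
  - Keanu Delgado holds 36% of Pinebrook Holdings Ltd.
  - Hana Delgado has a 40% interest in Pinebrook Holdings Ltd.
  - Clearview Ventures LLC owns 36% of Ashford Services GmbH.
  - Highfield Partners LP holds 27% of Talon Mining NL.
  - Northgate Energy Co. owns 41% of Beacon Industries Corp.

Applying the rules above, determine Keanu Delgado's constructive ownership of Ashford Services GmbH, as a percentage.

By sibling attribution (R1), Keanu Delgado is treated as also owning Hana Delgado's interest in Pinebrook Holdings Ltd, giving 36% + 40% = 76%.
Chain via Pinebrook Holdings Ltd → Northgate Energy Co. → Beacon Industries Corp. (R3): 76% × 14% × 41% × 33% = 1.439592% of Ashford Services GmbH.
Chain via Highfield Partners LP → Talon Mining NL → Clearview Ventures LLC (R3): 72% × 27% × 42% × 36% = 2.939328% of Ashford Services GmbH.
Aggregating (R2): 1.439592% + 2.939328% = 4.37892%.

4.37892%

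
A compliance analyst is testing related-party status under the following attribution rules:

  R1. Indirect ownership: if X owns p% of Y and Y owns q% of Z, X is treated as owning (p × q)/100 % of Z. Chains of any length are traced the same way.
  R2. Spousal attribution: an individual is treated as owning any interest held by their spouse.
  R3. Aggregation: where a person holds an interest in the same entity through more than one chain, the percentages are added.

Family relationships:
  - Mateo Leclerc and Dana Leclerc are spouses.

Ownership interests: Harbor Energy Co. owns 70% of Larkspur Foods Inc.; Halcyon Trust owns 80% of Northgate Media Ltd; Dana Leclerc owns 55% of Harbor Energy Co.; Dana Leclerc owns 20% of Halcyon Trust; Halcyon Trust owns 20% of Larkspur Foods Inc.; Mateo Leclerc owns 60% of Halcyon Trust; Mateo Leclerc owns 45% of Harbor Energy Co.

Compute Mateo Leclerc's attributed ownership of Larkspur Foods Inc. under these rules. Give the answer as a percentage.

86%

By spousal attribution (R2), Mateo Leclerc is treated as also owning Dana Leclerc's interest in Halcyon Trust, giving 60% + 20% = 80%.
By spousal attribution (R2), Mateo Leclerc is treated as also owning Dana Leclerc's interest in Harbor Energy Co, giving 45% + 55% = 100%.
Chain via Halcyon Trust (R1): 80% × 20% = 16% of Larkspur Foods Inc.
Chain via Harbor Energy Co. (R1): 100% × 70% = 70% of Larkspur Foods Inc.
Aggregating (R3): 16% + 70% = 86%.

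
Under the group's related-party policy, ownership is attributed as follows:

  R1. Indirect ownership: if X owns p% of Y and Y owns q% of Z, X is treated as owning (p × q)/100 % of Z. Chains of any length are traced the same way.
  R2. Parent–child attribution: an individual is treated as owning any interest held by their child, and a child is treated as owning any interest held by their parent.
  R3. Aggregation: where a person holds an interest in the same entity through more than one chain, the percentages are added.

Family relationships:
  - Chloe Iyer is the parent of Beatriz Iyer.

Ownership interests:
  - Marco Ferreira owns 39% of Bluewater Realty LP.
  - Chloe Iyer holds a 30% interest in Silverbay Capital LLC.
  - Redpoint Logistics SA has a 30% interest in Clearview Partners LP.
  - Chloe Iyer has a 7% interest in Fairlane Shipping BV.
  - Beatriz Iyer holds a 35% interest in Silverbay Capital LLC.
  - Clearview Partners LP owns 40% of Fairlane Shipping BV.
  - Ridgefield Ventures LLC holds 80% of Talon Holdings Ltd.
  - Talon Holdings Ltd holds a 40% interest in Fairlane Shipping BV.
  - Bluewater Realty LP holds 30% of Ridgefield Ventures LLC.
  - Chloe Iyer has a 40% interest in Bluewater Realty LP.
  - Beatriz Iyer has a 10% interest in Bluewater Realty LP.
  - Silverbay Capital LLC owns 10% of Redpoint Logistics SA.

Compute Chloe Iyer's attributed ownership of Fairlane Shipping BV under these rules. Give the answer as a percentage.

12.58%

By parent–child attribution (R2), Chloe Iyer is treated as also owning Beatriz Iyer's interest in Silverbay Capital LLC, giving 30% + 35% = 65%.
By parent–child attribution (R2), Chloe Iyer is treated as also owning Beatriz Iyer's interest in Bluewater Realty LP, giving 40% + 10% = 50%.
Chain via Silverbay Capital LLC → Redpoint Logistics SA → Clearview Partners LP (R1): 65% × 10% × 30% × 40% = 0.78% of Fairlane Shipping BV.
Chain via Bluewater Realty LP → Ridgefield Ventures LLC → Talon Holdings Ltd (R1): 50% × 30% × 80% × 40% = 4.8% of Fairlane Shipping BV.
Direct interest in Fairlane Shipping BV: 7%.
Aggregating (R3): 0.78% + 4.8% + 7% = 12.58%.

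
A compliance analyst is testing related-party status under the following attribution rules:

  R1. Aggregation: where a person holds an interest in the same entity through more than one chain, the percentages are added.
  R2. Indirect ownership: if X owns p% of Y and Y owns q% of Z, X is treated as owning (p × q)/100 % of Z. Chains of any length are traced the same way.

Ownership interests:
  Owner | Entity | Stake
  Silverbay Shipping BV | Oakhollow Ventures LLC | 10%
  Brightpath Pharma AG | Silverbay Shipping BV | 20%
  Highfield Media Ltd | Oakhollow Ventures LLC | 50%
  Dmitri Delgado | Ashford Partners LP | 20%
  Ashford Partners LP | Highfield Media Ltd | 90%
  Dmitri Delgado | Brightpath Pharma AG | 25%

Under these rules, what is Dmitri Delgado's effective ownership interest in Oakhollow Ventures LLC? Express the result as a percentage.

Chain via Ashford Partners LP → Highfield Media Ltd (R2): 20% × 90% × 50% = 9% of Oakhollow Ventures LLC.
Chain via Brightpath Pharma AG → Silverbay Shipping BV (R2): 25% × 20% × 10% = 0.5% of Oakhollow Ventures LLC.
Aggregating (R1): 9% + 0.5% = 9.5%.

9.5%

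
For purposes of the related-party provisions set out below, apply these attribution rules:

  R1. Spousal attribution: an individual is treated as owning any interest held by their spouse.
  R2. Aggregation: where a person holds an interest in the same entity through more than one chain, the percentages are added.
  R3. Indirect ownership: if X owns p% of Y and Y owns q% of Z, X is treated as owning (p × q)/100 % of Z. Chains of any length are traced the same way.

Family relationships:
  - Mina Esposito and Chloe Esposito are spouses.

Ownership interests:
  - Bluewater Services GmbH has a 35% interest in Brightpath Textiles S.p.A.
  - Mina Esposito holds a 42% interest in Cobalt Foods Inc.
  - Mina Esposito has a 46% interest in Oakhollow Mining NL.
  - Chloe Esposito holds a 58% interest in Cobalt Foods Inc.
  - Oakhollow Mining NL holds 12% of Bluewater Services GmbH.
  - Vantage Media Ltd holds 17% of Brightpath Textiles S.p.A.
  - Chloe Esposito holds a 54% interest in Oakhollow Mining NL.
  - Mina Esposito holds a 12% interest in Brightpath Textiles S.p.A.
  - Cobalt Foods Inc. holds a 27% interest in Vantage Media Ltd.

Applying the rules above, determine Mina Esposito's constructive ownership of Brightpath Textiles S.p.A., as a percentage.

20.79%

By spousal attribution (R1), Mina Esposito is treated as also owning Chloe Esposito's interest in Oakhollow Mining NL, giving 46% + 54% = 100%.
By spousal attribution (R1), Mina Esposito is treated as also owning Chloe Esposito's interest in Cobalt Foods Inc, giving 42% + 58% = 100%.
Chain via Oakhollow Mining NL → Bluewater Services GmbH (R3): 100% × 12% × 35% = 4.2% of Brightpath Textiles S.p.A.
Chain via Cobalt Foods Inc. → Vantage Media Ltd (R3): 100% × 27% × 17% = 4.59% of Brightpath Textiles S.p.A.
Direct interest in Brightpath Textiles S.p.A: 12%.
Aggregating (R2): 4.2% + 4.59% + 12% = 20.79%.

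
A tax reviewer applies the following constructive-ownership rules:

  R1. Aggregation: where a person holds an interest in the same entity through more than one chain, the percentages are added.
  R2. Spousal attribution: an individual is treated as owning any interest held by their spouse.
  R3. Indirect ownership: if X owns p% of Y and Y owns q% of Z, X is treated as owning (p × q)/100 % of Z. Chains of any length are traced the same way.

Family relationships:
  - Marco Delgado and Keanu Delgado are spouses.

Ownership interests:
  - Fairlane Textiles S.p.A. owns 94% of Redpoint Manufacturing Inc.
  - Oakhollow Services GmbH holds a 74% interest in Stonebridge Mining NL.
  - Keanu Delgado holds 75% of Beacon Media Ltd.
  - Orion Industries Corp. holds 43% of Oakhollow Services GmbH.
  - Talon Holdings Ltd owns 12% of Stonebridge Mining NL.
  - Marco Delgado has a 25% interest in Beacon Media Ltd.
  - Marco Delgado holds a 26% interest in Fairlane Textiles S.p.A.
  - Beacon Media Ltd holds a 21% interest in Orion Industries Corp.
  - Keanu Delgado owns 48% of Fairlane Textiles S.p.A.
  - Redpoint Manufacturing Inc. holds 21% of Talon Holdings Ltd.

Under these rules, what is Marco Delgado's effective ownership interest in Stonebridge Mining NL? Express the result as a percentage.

8.435112%

By spousal attribution (R2), Marco Delgado is treated as also owning Keanu Delgado's interest in Fairlane Textiles S.p.A, giving 26% + 48% = 74%.
By spousal attribution (R2), Marco Delgado is treated as also owning Keanu Delgado's interest in Beacon Media Ltd, giving 25% + 75% = 100%.
Chain via Fairlane Textiles S.p.A. → Redpoint Manufacturing Inc. → Talon Holdings Ltd (R3): 74% × 94% × 21% × 12% = 1.752912% of Stonebridge Mining NL.
Chain via Beacon Media Ltd → Orion Industries Corp. → Oakhollow Services GmbH (R3): 100% × 21% × 43% × 74% = 6.6822% of Stonebridge Mining NL.
Aggregating (R1): 1.752912% + 6.6822% = 8.435112%.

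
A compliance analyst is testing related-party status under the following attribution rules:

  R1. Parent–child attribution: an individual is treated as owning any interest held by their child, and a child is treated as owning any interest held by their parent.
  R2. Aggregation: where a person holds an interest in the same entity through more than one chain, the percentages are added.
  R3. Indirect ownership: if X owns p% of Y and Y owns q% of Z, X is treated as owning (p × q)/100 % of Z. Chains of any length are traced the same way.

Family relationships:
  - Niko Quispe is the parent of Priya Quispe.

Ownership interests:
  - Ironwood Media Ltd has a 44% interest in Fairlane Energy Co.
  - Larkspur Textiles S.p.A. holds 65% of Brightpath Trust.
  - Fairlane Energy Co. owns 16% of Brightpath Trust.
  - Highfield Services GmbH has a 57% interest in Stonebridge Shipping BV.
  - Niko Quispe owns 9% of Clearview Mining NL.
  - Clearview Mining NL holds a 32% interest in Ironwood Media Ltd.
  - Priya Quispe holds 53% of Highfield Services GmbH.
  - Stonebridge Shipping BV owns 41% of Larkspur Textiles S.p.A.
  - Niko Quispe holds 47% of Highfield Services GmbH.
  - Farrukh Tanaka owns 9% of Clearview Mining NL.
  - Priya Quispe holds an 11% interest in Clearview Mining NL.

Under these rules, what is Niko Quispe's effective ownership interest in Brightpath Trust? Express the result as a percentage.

By parent–child attribution (R1), Niko Quispe is treated as also owning Priya Quispe's interest in Clearview Mining NL, giving 9% + 11% = 20%.
By parent–child attribution (R1), Niko Quispe is treated as also owning Priya Quispe's interest in Highfield Services GmbH, giving 47% + 53% = 100%.
Chain via Clearview Mining NL → Ironwood Media Ltd → Fairlane Energy Co. (R3): 20% × 32% × 44% × 16% = 0.45056% of Brightpath Trust.
Chain via Highfield Services GmbH → Stonebridge Shipping BV → Larkspur Textiles S.p.A. (R3): 100% × 57% × 41% × 65% = 15.1905% of Brightpath Trust.
Aggregating (R2): 0.45056% + 15.1905% = 15.64106%.

15.64106%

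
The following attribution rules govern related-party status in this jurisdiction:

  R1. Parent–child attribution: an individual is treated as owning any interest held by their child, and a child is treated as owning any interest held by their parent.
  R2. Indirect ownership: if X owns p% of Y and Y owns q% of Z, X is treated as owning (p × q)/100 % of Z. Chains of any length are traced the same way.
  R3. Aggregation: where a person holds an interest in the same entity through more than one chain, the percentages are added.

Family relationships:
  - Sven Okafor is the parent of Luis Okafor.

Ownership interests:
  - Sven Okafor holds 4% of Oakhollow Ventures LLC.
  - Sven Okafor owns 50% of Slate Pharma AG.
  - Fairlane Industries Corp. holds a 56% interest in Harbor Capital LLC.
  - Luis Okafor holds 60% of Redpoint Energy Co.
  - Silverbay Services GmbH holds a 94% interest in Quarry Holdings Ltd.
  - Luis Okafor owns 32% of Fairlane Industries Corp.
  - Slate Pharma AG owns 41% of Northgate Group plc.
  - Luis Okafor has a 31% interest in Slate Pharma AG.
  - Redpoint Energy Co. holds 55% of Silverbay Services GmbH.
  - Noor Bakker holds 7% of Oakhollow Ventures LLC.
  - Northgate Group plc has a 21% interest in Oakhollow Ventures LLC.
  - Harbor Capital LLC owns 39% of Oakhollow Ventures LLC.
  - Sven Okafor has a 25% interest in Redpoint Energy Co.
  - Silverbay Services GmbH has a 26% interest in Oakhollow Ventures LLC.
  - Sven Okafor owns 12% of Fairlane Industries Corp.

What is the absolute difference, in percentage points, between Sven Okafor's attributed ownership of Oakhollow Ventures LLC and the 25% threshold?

7.7387

By parent–child attribution (R1), Sven Okafor is treated as also owning Luis Okafor's interest in Slate Pharma AG, giving 50% + 31% = 81%.
By parent–child attribution (R1), Sven Okafor is treated as also owning Luis Okafor's interest in Redpoint Energy Co, giving 25% + 60% = 85%.
By parent–child attribution (R1), Sven Okafor is treated as also owning Luis Okafor's interest in Fairlane Industries Corp, giving 12% + 32% = 44%.
Chain via Slate Pharma AG → Northgate Group plc (R2): 81% × 41% × 21% = 6.9741% of Oakhollow Ventures LLC.
Chain via Redpoint Energy Co. → Silverbay Services GmbH (R2): 85% × 55% × 26% = 12.155% of Oakhollow Ventures LLC.
Chain via Fairlane Industries Corp. → Harbor Capital LLC (R2): 44% × 56% × 39% = 9.6096% of Oakhollow Ventures LLC.
Direct interest in Oakhollow Ventures LLC: 4%.
Aggregating (R3): 6.9741% + 12.155% + 9.6096% + 4% = 32.7387%.
32.7387% exceeds the 25% threshold by 7.7387 percentage points.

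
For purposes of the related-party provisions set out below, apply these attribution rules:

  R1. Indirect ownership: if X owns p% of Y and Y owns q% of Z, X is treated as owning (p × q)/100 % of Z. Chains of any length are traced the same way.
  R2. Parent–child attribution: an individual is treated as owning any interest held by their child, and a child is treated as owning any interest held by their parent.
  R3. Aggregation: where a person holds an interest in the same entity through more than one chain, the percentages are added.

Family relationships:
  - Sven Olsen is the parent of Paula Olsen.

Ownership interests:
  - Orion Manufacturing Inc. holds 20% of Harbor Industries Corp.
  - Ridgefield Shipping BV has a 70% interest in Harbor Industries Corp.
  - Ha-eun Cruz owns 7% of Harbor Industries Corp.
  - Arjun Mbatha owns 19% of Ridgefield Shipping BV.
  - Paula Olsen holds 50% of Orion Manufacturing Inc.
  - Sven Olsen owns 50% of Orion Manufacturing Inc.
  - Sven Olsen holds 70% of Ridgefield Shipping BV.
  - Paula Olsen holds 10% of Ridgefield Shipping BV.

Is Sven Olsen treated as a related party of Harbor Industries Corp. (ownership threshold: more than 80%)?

No

By parent–child attribution (R2), Sven Olsen is treated as also owning Paula Olsen's interest in Ridgefield Shipping BV, giving 70% + 10% = 80%.
By parent–child attribution (R2), Sven Olsen is treated as also owning Paula Olsen's interest in Orion Manufacturing Inc, giving 50% + 50% = 100%.
Chain via Ridgefield Shipping BV (R1): 80% × 70% = 56% of Harbor Industries Corp.
Chain via Orion Manufacturing Inc. (R1): 100% × 20% = 20% of Harbor Industries Corp.
Aggregating (R3): 56% + 20% = 76%.
76% does not exceed the 80% threshold, so Sven is not a related party to Harbor Industries Corp.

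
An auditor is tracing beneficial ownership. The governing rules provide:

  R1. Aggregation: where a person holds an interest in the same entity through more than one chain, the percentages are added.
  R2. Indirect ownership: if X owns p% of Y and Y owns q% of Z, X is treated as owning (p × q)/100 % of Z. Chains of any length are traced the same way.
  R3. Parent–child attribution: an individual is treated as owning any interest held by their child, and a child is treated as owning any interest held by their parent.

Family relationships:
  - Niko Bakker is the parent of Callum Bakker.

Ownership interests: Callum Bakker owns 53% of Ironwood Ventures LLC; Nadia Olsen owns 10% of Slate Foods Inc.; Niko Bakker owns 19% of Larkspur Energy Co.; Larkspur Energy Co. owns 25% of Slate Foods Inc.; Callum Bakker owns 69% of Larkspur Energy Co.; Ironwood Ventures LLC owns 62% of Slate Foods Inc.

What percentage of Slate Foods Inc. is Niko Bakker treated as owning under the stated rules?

54.86%

By parent–child attribution (R3), Niko Bakker is treated as also owning Callum Bakker's interest in Larkspur Energy Co, giving 19% + 69% = 88%.
By parent–child attribution (R3), Niko Bakker is treated as owning Callum Bakker's 53% interest in Ironwood Ventures LLC.
Chain via Larkspur Energy Co. (R2): 88% × 25% = 22% of Slate Foods Inc.
Chain via Ironwood Ventures LLC (R2): 53% × 62% = 32.86% of Slate Foods Inc.
Aggregating (R1): 22% + 32.86% = 54.86%.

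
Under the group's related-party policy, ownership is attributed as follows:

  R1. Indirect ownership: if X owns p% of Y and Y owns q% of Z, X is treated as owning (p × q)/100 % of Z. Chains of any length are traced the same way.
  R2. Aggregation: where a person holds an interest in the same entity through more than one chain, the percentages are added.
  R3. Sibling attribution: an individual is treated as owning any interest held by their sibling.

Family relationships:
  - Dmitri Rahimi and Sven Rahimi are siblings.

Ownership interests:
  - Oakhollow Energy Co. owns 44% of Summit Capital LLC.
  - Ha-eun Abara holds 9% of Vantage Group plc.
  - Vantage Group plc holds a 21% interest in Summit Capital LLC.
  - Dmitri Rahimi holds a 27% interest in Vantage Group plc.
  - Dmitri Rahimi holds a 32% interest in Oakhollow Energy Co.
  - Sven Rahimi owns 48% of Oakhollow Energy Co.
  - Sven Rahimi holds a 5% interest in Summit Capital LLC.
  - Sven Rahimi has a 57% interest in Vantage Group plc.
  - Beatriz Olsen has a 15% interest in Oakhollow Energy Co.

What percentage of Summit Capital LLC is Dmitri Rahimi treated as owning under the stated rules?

57.84%

By sibling attribution (R3), Dmitri Rahimi is treated as also owning Sven Rahimi's interest in Oakhollow Energy Co, giving 32% + 48% = 80%.
By sibling attribution (R3), Dmitri Rahimi is treated as also owning Sven Rahimi's interest in Vantage Group plc, giving 27% + 57% = 84%.
By sibling attribution (R3), Dmitri Rahimi is treated as owning Sven Rahimi's 5% interest in Summit Capital LLC.
Chain via Oakhollow Energy Co. (R1): 80% × 44% = 35.2% of Summit Capital LLC.
Chain via Vantage Group plc (R1): 84% × 21% = 17.64% of Summit Capital LLC.
Direct interest in Summit Capital LLC: 5%.
Aggregating (R2): 35.2% + 17.64% + 5% = 57.84%.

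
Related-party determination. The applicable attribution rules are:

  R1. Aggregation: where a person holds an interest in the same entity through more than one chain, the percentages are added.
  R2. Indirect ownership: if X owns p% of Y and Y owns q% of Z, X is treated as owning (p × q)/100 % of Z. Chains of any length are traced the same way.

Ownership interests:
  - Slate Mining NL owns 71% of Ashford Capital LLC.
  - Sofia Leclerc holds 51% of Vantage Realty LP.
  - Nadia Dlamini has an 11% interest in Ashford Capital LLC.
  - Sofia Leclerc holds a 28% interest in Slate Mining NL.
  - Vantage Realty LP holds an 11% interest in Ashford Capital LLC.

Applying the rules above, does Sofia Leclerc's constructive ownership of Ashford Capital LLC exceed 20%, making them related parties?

Chain via Slate Mining NL (R2): 28% × 71% = 19.88% of Ashford Capital LLC.
Chain via Vantage Realty LP (R2): 51% × 11% = 5.61% of Ashford Capital LLC.
Aggregating (R1): 19.88% + 5.61% = 25.49%.
25.49% exceeds the 20% threshold, so Sofia is a related party to Ashford Capital LLC.

Yes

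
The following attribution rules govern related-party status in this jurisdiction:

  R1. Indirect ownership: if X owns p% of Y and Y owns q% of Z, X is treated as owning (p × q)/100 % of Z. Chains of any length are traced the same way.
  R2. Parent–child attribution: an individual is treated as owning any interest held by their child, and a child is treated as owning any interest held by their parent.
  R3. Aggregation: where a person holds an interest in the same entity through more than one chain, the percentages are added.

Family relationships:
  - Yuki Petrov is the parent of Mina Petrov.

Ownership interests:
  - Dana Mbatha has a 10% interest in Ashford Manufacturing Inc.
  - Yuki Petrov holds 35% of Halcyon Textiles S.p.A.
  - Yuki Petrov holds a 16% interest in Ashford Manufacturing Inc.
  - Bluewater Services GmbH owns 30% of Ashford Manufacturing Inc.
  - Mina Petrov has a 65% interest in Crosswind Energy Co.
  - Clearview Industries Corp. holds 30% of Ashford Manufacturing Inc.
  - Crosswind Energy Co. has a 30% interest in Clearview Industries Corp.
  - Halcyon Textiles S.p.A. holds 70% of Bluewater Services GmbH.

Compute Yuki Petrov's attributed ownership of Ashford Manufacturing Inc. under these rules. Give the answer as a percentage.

29.2%

By parent–child attribution (R2), Yuki Petrov is treated as owning Mina Petrov's 65% interest in Crosswind Energy Co.
Chain via Halcyon Textiles S.p.A. → Bluewater Services GmbH (R1): 35% × 70% × 30% = 7.35% of Ashford Manufacturing Inc.
Direct interest in Ashford Manufacturing Inc: 16%.
Chain via Crosswind Energy Co. → Clearview Industries Corp. (R1): 65% × 30% × 30% = 5.85% of Ashford Manufacturing Inc.
Aggregating (R3): 7.35% + 16% + 5.85% = 29.2%.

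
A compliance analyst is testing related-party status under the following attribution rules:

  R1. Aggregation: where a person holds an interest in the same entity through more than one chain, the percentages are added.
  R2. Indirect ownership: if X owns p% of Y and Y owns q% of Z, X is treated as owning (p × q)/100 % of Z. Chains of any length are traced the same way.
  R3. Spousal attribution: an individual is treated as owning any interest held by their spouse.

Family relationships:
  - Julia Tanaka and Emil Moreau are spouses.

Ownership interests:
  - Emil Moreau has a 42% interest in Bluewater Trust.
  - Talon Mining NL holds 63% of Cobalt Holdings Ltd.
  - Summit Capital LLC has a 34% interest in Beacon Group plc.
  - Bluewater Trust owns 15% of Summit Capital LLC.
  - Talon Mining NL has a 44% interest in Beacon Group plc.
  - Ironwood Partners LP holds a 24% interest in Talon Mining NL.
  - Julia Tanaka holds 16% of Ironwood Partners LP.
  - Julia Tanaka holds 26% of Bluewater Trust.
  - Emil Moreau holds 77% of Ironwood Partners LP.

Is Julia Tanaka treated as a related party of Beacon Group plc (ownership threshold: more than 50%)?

No

By spousal attribution (R3), Julia Tanaka is treated as also owning Emil Moreau's interest in Ironwood Partners LP, giving 16% + 77% = 93%.
By spousal attribution (R3), Julia Tanaka is treated as also owning Emil Moreau's interest in Bluewater Trust, giving 26% + 42% = 68%.
Chain via Ironwood Partners LP → Talon Mining NL (R2): 93% × 24% × 44% = 9.8208% of Beacon Group plc.
Chain via Bluewater Trust → Summit Capital LLC (R2): 68% × 15% × 34% = 3.468% of Beacon Group plc.
Aggregating (R1): 9.8208% + 3.468% = 13.2888%.
13.2888% does not exceed the 50% threshold, so Julia is not a related party to Beacon Group plc.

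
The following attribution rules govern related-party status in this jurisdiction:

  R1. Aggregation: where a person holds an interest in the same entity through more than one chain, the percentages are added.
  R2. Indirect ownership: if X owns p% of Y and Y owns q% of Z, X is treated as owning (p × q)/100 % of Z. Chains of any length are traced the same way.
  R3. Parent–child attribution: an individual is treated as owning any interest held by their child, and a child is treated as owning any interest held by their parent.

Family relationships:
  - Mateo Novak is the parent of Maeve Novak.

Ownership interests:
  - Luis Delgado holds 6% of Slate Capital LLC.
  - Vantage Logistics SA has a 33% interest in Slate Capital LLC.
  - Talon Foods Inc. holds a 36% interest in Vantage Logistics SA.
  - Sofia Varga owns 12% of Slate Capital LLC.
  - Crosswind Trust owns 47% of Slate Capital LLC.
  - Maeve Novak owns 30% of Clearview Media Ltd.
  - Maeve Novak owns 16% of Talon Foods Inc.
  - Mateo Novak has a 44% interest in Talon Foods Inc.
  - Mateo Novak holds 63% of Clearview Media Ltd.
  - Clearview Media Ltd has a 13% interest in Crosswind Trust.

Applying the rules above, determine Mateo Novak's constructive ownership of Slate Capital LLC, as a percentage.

12.8103%

By parent–child attribution (R3), Mateo Novak is treated as also owning Maeve Novak's interest in Talon Foods Inc, giving 44% + 16% = 60%.
By parent–child attribution (R3), Mateo Novak is treated as also owning Maeve Novak's interest in Clearview Media Ltd, giving 63% + 30% = 93%.
Chain via Talon Foods Inc. → Vantage Logistics SA (R2): 60% × 36% × 33% = 7.128% of Slate Capital LLC.
Chain via Clearview Media Ltd → Crosswind Trust (R2): 93% × 13% × 47% = 5.6823% of Slate Capital LLC.
Aggregating (R1): 7.128% + 5.6823% = 12.8103%.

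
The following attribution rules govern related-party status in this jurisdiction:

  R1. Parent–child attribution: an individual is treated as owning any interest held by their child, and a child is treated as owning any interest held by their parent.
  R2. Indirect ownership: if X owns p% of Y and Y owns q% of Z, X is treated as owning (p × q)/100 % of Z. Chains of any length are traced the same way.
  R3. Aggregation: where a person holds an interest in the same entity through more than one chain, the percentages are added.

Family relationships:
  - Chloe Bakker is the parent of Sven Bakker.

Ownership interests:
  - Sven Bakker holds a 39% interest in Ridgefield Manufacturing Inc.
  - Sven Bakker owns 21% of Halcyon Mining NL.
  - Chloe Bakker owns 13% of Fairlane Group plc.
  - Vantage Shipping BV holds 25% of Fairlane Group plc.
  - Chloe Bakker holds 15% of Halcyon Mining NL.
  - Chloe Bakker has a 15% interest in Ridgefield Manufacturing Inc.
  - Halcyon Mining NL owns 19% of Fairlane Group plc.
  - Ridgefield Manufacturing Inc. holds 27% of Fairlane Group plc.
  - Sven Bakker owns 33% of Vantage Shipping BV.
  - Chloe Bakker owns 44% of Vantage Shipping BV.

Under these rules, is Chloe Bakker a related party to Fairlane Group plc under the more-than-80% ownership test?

By parent–child attribution (R1), Chloe Bakker is treated as also owning Sven Bakker's interest in Vantage Shipping BV, giving 44% + 33% = 77%.
By parent–child attribution (R1), Chloe Bakker is treated as also owning Sven Bakker's interest in Halcyon Mining NL, giving 15% + 21% = 36%.
By parent–child attribution (R1), Chloe Bakker is treated as also owning Sven Bakker's interest in Ridgefield Manufacturing Inc, giving 15% + 39% = 54%.
Chain via Vantage Shipping BV (R2): 77% × 25% = 19.25% of Fairlane Group plc.
Chain via Halcyon Mining NL (R2): 36% × 19% = 6.84% of Fairlane Group plc.
Chain via Ridgefield Manufacturing Inc. (R2): 54% × 27% = 14.58% of Fairlane Group plc.
Direct interest in Fairlane Group plc: 13%.
Aggregating (R3): 19.25% + 6.84% + 14.58% + 13% = 53.67%.
53.67% does not exceed the 80% threshold, so Chloe is not a related party to Fairlane Group plc.

No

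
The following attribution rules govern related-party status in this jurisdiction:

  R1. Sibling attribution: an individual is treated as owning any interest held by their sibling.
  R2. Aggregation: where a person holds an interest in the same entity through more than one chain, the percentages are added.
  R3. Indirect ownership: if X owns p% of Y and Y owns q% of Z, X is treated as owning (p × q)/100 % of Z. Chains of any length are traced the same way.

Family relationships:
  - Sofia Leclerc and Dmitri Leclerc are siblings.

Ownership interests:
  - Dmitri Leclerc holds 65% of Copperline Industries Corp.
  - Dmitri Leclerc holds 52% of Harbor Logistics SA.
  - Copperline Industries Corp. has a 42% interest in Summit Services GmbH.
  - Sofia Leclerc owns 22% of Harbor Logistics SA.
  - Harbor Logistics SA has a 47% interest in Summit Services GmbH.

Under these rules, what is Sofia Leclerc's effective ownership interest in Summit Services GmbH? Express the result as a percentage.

By sibling attribution (R1), Sofia Leclerc is treated as also owning Dmitri Leclerc's interest in Harbor Logistics SA, giving 22% + 52% = 74%.
By sibling attribution (R1), Sofia Leclerc is treated as owning Dmitri Leclerc's 65% interest in Copperline Industries Corp.
Chain via Harbor Logistics SA (R3): 74% × 47% = 34.78% of Summit Services GmbH.
Chain via Copperline Industries Corp. (R3): 65% × 42% = 27.3% of Summit Services GmbH.
Aggregating (R2): 34.78% + 27.3% = 62.08%.

62.08%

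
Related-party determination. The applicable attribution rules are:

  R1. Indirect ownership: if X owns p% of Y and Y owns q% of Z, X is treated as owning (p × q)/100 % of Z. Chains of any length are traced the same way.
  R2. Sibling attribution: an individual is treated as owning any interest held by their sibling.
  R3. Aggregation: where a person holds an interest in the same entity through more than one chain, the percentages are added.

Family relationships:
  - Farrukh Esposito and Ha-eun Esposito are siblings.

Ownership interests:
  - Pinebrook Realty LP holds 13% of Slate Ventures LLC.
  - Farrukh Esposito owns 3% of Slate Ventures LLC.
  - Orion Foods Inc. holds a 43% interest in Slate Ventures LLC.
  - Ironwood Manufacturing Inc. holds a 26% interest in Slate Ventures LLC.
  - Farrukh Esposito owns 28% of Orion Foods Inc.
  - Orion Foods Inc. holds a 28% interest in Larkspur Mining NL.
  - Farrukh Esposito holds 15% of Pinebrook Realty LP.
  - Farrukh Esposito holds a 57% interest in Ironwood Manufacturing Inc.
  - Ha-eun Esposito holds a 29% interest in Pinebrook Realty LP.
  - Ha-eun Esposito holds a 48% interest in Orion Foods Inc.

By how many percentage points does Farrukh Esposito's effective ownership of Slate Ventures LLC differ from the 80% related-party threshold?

By sibling attribution (R2), Farrukh Esposito is treated as also owning Ha-eun Esposito's interest in Orion Foods Inc, giving 28% + 48% = 76%.
By sibling attribution (R2), Farrukh Esposito is treated as also owning Ha-eun Esposito's interest in Pinebrook Realty LP, giving 15% + 29% = 44%.
Chain via Orion Foods Inc. (R1): 76% × 43% = 32.68% of Slate Ventures LLC.
Chain via Pinebrook Realty LP (R1): 44% × 13% = 5.72% of Slate Ventures LLC.
Chain via Ironwood Manufacturing Inc. (R1): 57% × 26% = 14.82% of Slate Ventures LLC.
Direct interest in Slate Ventures LLC: 3%.
Aggregating (R3): 32.68% + 5.72% + 14.82% + 3% = 56.22%.
56.22% falls short of the 80% threshold by 23.78 percentage points.

23.78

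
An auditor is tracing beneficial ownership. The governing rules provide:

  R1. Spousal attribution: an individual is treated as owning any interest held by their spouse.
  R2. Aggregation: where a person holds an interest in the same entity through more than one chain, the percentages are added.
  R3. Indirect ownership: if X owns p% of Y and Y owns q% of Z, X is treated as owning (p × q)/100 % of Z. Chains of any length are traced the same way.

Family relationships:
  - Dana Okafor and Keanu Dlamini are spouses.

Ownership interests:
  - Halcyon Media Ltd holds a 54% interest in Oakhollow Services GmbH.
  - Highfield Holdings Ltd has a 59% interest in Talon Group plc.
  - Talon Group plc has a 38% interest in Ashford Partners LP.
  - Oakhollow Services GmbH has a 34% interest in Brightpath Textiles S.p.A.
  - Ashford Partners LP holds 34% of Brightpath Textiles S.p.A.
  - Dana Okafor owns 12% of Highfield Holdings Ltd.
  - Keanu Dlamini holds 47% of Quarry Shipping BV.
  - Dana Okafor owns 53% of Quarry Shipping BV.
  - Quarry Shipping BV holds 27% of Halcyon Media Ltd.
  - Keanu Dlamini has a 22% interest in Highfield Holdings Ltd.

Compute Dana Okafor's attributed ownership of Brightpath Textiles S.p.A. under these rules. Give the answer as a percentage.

By spousal attribution (R1), Dana Okafor is treated as also owning Keanu Dlamini's interest in Quarry Shipping BV, giving 53% + 47% = 100%.
By spousal attribution (R1), Dana Okafor is treated as also owning Keanu Dlamini's interest in Highfield Holdings Ltd, giving 12% + 22% = 34%.
Chain via Quarry Shipping BV → Halcyon Media Ltd → Oakhollow Services GmbH (R3): 100% × 27% × 54% × 34% = 4.9572% of Brightpath Textiles S.p.A.
Chain via Highfield Holdings Ltd → Talon Group plc → Ashford Partners LP (R3): 34% × 59% × 38% × 34% = 2.591752% of Brightpath Textiles S.p.A.
Aggregating (R2): 4.9572% + 2.591752% = 7.548952%.

7.548952%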